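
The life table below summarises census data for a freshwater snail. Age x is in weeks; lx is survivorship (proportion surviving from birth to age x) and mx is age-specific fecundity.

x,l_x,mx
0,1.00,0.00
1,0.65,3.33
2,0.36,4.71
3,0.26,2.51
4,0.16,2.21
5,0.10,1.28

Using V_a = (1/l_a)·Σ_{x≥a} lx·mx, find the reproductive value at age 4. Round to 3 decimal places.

3.010

lx·mx for x ≥ 4: 0.3536, 0.128 → sum = 0.4816
V_4 = 0.4816 / l_4 = 0.4816 / 0.16 = 3.01 → 3.010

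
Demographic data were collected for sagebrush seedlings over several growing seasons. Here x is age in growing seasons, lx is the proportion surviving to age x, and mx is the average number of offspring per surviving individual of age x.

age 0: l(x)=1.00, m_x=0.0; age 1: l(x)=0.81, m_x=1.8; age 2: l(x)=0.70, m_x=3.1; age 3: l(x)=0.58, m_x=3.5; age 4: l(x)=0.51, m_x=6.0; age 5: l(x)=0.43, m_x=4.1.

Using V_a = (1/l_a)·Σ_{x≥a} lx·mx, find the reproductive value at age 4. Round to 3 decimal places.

9.457

lx·mx for x ≥ 4: 3.06, 1.763 → sum = 4.823
V_4 = 4.823 / l_4 = 4.823 / 0.51 = 9.456863… → 9.457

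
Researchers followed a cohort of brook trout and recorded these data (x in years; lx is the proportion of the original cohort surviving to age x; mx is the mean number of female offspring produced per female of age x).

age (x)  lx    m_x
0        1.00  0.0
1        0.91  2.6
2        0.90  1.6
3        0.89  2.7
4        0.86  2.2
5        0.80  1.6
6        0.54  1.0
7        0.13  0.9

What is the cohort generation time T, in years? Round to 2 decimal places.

lx·mx: 0, 2.366, 1.44, 2.403, 1.892, 1.28, 0.54, 0.117 → R0 = 10.038
x·lx·mx: 0, 2.366, 2.88, 7.209, 7.568, 6.4, 3.24, 0.819 → Σ = 30.482
T = 30.482 / 10.038 = 3.036661… → 3.04

3.04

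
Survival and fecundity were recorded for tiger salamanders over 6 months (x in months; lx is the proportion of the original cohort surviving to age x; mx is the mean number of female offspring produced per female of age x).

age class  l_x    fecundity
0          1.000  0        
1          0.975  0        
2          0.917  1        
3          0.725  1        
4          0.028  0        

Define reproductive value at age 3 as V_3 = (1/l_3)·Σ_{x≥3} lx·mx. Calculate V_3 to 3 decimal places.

1.000

lx·mx for x ≥ 3: 0.725, 0 → sum = 0.725
V_3 = 0.725 / l_3 = 0.725 / 0.725 = 1 → 1.000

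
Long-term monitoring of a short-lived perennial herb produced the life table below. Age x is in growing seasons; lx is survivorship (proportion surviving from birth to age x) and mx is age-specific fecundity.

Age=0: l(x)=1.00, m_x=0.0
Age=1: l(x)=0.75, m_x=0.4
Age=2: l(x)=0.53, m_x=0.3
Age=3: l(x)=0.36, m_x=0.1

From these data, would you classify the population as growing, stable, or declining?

declining

R0 = Σ lx·mx = 0 + 0.3 + 0.159 + 0.036 = 0.495
R0 < 1, so the population is declining.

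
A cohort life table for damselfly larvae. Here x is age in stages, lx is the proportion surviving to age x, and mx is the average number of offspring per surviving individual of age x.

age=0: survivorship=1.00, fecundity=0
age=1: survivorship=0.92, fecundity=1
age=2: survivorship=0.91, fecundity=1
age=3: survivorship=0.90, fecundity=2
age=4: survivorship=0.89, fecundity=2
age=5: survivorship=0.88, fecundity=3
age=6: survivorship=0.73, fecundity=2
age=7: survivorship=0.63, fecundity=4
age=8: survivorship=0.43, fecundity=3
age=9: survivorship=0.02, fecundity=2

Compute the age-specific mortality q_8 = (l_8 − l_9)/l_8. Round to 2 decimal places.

q_8 = (l_8 − l_9) / l_8 = (0.43 − 0.02) / 0.43
     = 0.41 / 0.43 = 0.953488… → 0.95

0.95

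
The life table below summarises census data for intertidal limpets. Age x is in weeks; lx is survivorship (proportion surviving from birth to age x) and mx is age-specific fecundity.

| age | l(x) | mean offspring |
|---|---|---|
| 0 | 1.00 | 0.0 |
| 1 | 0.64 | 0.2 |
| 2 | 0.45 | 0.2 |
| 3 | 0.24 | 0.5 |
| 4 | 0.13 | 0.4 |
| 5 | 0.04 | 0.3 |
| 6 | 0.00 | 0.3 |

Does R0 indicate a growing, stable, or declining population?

declining

R0 = Σ lx·mx = 0 + 0.128 + 0.09 + 0.12 + 0.052 + 0.012 + 0 = 0.402
R0 < 1, so the population is declining.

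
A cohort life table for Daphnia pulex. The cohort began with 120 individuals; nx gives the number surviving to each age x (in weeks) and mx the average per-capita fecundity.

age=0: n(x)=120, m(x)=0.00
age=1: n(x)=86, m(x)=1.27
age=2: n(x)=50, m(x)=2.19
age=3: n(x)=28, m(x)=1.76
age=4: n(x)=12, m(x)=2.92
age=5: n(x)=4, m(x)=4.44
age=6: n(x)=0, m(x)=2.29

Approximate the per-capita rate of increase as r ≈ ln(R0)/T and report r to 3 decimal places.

0.447

lx = nx/n0 = nx/120: 1, 0.71667…, 0.41667…, 0.23333…, 0.1, 0.03333…, 0
R0 = Σ lx·mx = 0 + 0.91017… + 0.9125… + 0.41067… + 0.292 + 0.148… + 0 = 2.673333…
Σ x·lx·mx = 5.875167…; T = 5.875167…/2.673333… = 2.19769…
r ≈ ln(R0)/T = ln(2.673333…)/2.19769… = 0.44744… → 0.447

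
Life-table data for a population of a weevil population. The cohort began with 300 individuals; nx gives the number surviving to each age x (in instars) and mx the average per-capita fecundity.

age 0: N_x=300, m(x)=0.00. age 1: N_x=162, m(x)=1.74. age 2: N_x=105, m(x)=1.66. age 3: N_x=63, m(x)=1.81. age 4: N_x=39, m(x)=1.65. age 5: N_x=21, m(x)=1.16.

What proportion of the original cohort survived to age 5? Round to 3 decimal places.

0.070

l_5 = n_5/n_0 = 21/300 = 0.07 → 0.070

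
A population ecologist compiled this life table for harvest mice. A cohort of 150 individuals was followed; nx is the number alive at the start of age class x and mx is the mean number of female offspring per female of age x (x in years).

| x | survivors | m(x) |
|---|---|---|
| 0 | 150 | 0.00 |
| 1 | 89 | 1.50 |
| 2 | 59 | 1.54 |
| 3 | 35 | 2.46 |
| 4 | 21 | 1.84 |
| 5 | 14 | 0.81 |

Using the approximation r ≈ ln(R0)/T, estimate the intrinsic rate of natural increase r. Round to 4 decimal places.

0.4027

lx = nx/n0 = nx/150: 1, 0.59333…, 0.39333…, 0.23333…, 0.14, 0.09333…
R0 = Σ lx·mx = 0 + 0.89… + 0.60573… + 0.574… + 0.2576 + 0.0756… = 2.402933…
Σ x·lx·mx = 5.231867…; T = 5.231867…/2.402933… = 2.17728…
r ≈ ln(R0)/T = ln(2.402933…)/2.17728… = 0.402653… → 0.4027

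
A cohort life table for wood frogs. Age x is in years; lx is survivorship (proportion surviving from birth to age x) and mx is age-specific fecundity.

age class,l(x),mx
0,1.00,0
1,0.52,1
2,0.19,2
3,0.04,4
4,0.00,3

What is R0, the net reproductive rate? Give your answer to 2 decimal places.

lx·mx by age: 0, 0.52, 0.38, 0.16, 0
R0 = Σ lx·mx = 1.06 → 1.06

1.06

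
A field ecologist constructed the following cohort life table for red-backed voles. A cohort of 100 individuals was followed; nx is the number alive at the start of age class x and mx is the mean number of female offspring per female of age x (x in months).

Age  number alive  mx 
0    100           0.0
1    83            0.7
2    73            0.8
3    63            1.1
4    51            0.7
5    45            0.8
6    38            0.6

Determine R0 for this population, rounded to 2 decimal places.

lx = nx/n0 = nx/100: 1, 0.83, 0.73, 0.63, 0.51, 0.45, 0.38
lx·mx by age: 0, 0.581, 0.584, 0.693, 0.357, 0.36, 0.228
R0 = Σ lx·mx = 2.803 → 2.80

2.80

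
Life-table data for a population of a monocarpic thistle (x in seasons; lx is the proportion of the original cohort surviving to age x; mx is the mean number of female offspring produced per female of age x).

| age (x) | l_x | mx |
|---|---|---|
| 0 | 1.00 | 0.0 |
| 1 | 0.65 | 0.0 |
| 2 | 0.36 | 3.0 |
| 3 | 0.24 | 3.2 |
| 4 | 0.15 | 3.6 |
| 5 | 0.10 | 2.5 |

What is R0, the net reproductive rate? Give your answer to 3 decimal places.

2.638

lx·mx by age: 0, 0, 1.08, 0.768, 0.54, 0.25
R0 = Σ lx·mx = 2.638 → 2.638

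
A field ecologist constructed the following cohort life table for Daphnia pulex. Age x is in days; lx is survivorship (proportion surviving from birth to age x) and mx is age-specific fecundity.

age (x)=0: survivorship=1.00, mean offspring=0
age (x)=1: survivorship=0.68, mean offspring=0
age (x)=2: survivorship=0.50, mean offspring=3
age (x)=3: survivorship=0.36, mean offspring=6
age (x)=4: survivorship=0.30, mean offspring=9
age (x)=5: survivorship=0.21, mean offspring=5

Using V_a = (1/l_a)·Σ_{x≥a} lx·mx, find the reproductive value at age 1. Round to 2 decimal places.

10.90

lx·mx for x ≥ 1: 0, 1.5, 2.16, 2.7, 1.05 → sum = 7.41
V_1 = 7.41 / l_1 = 7.41 / 0.68 = 10.897059… → 10.90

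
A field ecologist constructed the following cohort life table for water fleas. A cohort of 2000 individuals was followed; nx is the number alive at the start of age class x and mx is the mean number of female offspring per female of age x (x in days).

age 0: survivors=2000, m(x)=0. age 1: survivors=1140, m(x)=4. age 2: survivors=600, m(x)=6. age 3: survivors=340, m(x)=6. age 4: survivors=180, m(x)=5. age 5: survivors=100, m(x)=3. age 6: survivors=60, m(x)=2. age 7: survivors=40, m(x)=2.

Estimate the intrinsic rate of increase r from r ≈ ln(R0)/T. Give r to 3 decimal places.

0.841

lx = nx/n0 = nx/2000: 1, 0.57, 0.3, 0.17, 0.09, 0.05, 0.03, 0.02
R0 = Σ lx·mx = 0 + 2.28 + 1.8 + 1.02 + 0.45 + 0.15 + 0.06 + 0.04 = 5.8
Σ x·lx·mx = 12.13; T = 12.13/5.8 = 2.09138…
r ≈ ln(R0)/T = ln(5.8)/2.09138… = 0.84053… → 0.841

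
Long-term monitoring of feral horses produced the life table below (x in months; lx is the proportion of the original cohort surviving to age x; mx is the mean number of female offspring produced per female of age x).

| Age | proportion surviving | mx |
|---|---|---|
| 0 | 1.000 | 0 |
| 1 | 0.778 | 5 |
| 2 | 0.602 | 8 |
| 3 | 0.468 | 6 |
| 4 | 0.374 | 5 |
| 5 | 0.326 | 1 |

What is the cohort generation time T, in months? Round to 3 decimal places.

lx·mx: 0, 3.89, 4.816, 2.808, 1.87, 0.326 → R0 = 13.71
x·lx·mx: 0, 3.89, 9.632, 8.424, 7.48, 1.63 → Σ = 31.056
T = 31.056 / 13.71 = 2.265208… → 2.265

2.265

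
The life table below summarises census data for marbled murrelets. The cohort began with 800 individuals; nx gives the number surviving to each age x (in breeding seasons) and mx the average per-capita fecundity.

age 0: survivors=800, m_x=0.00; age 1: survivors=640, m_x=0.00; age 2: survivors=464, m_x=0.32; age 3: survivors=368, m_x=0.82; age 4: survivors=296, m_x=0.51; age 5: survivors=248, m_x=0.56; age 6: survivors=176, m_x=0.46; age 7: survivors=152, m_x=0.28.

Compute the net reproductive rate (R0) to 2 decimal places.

lx = nx/n0 = nx/800: 1, 0.8, 0.58, 0.46, 0.37, 0.31, 0.22, 0.19
lx·mx by age: 0, 0, 0.1856, 0.3772, 0.1887, 0.1736, 0.1012, 0.0532
R0 = Σ lx·mx = 1.0795 → 1.08

1.08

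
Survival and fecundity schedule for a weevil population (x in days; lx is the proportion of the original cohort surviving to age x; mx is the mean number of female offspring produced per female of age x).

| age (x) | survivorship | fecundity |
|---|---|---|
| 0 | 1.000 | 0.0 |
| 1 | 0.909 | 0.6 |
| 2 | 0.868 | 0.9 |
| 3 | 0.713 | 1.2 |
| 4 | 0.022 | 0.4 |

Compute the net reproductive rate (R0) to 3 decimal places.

2.191

lx·mx by age: 0, 0.5454, 0.7812, 0.8556, 0.0088
R0 = Σ lx·mx = 2.191 → 2.191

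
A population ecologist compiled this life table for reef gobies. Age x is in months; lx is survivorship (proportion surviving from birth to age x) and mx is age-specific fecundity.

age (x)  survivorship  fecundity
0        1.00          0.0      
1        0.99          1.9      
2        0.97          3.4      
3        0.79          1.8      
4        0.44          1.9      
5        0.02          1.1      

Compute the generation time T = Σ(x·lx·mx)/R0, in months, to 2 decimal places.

lx·mx: 0, 1.881, 3.298, 1.422, 0.836, 0.022 → R0 = 7.459
x·lx·mx: 0, 1.881, 6.596, 4.266, 3.344, 0.11 → Σ = 16.197
T = 16.197 / 7.459 = 2.171471… → 2.17

2.17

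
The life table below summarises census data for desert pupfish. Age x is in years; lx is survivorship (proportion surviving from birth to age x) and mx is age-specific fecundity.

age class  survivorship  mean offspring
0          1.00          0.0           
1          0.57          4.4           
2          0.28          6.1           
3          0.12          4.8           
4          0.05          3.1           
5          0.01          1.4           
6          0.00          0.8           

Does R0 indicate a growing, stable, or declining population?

R0 = Σ lx·mx = 0 + 2.508 + 1.708 + 0.576 + 0.155 + 0.014 + 0 = 4.961
R0 > 1, so the population is growing.

growing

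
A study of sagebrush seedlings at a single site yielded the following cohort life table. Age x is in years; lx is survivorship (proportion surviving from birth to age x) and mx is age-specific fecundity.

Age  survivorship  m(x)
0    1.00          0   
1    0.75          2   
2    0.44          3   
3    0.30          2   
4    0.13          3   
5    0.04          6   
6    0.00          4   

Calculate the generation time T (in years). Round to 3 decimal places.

2.148

lx·mx: 0, 1.5, 1.32, 0.6, 0.39, 0.24, 0 → R0 = 4.05
x·lx·mx: 0, 1.5, 2.64, 1.8, 1.56, 1.2, 0 → Σ = 8.7
T = 8.7 / 4.05 = 2.148148… → 2.148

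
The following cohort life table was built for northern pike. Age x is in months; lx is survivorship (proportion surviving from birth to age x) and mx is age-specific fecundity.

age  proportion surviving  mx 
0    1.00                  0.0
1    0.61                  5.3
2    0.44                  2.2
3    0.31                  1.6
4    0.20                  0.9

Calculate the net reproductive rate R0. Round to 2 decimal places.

4.88

lx·mx by age: 0, 3.233, 0.968, 0.496, 0.18
R0 = Σ lx·mx = 4.877 → 4.88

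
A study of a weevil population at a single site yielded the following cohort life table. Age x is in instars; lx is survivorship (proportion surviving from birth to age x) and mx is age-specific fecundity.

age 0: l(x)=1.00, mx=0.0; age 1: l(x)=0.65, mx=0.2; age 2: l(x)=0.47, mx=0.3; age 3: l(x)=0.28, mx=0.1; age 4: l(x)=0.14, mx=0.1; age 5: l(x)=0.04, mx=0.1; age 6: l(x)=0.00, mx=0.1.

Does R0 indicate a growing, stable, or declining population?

R0 = Σ lx·mx = 0 + 0.13 + 0.141 + 0.028 + 0.014 + 0.004 + 0 = 0.317
R0 < 1, so the population is declining.

declining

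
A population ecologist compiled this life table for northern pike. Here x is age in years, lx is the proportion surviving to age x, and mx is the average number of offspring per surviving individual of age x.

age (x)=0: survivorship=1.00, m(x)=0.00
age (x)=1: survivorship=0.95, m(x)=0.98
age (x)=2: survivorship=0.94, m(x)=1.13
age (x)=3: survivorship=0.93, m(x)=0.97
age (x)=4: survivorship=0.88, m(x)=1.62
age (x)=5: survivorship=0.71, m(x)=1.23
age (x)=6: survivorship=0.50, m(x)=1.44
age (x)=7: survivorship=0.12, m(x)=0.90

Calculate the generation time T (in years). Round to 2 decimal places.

lx·mx: 0, 0.931, 1.0622, 0.9021, 1.4256, 0.8733, 0.72, 0.108 → R0 = 6.0222
x·lx·mx: 0, 0.931, 2.1244, 2.7063, 5.7024, 4.3665, 4.32, 0.756 → Σ = 20.9066
T = 20.9066 / 6.0222 = 3.471588… → 3.47

3.47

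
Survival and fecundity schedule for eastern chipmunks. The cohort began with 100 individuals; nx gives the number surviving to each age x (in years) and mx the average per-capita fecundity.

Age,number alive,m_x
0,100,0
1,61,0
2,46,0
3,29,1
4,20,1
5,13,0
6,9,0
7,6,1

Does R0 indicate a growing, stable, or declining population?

declining

lx = nx/n0 = nx/100: 1, 0.61, 0.46, 0.29, 0.2, 0.13, 0.09, 0.06
R0 = Σ lx·mx = 0 + 0 + 0 + 0.29 + 0.2 + 0 + 0 + 0.06 = 0.55
R0 < 1, so the population is declining.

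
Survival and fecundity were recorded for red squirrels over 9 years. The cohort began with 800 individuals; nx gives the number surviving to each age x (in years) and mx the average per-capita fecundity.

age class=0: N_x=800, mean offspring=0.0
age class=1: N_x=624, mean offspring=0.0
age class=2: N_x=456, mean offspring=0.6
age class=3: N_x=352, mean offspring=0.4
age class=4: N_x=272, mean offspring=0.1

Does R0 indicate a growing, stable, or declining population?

lx = nx/n0 = nx/800: 1, 0.78, 0.57, 0.44, 0.34
R0 = Σ lx·mx = 0 + 0 + 0.342 + 0.176 + 0.034 = 0.552
R0 < 1, so the population is declining.

declining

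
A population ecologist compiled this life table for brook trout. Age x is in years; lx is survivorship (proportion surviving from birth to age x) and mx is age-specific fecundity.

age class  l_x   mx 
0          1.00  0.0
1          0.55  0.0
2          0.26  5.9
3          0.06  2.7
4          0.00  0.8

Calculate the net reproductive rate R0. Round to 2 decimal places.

1.70

lx·mx by age: 0, 0, 1.534, 0.162, 0
R0 = Σ lx·mx = 1.696 → 1.70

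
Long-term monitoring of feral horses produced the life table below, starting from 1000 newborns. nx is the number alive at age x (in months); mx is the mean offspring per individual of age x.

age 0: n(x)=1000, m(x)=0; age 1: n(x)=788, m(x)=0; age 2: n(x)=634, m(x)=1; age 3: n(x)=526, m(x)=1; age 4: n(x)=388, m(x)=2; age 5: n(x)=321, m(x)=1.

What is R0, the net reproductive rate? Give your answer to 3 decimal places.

lx = nx/n0 = nx/1000: 1, 0.788, 0.634, 0.526, 0.388, 0.321
lx·mx by age: 0, 0, 0.634, 0.526, 0.776, 0.321
R0 = Σ lx·mx = 2.257 → 2.257

2.257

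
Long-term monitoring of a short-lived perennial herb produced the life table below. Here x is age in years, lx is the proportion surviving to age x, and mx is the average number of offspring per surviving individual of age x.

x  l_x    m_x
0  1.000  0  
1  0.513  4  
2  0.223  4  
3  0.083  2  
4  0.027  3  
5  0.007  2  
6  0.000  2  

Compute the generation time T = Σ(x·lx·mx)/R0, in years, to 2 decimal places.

1.48

lx·mx: 0, 2.052, 0.892, 0.166, 0.081, 0.014, 0 → R0 = 3.205
x·lx·mx: 0, 2.052, 1.784, 0.498, 0.324, 0.07, 0 → Σ = 4.728
T = 4.728 / 3.205 = 1.475195… → 1.48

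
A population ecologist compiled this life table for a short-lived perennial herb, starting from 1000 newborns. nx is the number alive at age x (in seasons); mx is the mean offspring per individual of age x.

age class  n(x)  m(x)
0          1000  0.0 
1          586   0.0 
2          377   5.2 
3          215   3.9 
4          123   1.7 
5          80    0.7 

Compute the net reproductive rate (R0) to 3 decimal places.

3.064

lx = nx/n0 = nx/1000: 1, 0.586, 0.377, 0.215, 0.123, 0.08
lx·mx by age: 0, 0, 1.9604, 0.8385, 0.2091, 0.056
R0 = Σ lx·mx = 3.064 → 3.064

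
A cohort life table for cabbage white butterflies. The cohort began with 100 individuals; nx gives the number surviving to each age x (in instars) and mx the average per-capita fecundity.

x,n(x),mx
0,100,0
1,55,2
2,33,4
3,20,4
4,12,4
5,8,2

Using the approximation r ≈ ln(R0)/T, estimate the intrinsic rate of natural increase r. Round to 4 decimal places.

0.5884

lx = nx/n0 = nx/100: 1, 0.55, 0.33, 0.2, 0.12, 0.08
R0 = Σ lx·mx = 0 + 1.1 + 1.32 + 0.8 + 0.48 + 0.16 = 3.86
Σ x·lx·mx = 8.86; T = 8.86/3.86 = 2.29534…
r ≈ ln(R0)/T = ln(3.86)/2.29534… = 0.58844… → 0.5884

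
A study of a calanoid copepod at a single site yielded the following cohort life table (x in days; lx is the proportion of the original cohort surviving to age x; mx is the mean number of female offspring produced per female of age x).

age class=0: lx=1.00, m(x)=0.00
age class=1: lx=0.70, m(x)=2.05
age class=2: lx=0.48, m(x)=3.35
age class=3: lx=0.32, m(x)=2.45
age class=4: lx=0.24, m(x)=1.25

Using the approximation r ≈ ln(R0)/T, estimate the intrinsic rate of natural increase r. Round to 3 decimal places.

0.713

R0 = Σ lx·mx = 0 + 1.435 + 1.608 + 0.784 + 0.3 = 4.127
Σ x·lx·mx = 8.203; T = 8.203/4.127 = 1.98764…
r ≈ ln(R0)/T = ln(4.127)/1.98764… = 0.71318… → 0.713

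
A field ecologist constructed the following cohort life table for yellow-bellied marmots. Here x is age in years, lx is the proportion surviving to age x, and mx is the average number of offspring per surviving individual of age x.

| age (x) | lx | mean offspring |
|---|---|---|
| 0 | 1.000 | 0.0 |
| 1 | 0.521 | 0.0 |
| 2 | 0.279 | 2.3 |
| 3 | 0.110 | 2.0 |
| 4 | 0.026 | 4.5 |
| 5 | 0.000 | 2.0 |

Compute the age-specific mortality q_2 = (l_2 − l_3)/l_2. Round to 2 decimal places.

0.61

q_2 = (l_2 − l_3) / l_2 = (0.279 − 0.11) / 0.279
     = 0.169 / 0.279 = 0.605735… → 0.61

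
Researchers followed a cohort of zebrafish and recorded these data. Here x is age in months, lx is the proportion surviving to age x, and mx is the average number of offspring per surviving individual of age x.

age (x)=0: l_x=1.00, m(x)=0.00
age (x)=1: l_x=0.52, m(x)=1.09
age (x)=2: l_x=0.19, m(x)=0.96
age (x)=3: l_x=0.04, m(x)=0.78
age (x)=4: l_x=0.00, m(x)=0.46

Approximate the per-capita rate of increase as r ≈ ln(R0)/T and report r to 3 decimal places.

R0 = Σ lx·mx = 0 + 0.5668 + 0.1824 + 0.0312 + 0 = 0.7804
Σ x·lx·mx = 1.0252; T = 1.0252/0.7804 = 1.31369…
r ≈ ln(R0)/T = ln(0.7804)/1.31369… = -0.18874… → -0.189

-0.189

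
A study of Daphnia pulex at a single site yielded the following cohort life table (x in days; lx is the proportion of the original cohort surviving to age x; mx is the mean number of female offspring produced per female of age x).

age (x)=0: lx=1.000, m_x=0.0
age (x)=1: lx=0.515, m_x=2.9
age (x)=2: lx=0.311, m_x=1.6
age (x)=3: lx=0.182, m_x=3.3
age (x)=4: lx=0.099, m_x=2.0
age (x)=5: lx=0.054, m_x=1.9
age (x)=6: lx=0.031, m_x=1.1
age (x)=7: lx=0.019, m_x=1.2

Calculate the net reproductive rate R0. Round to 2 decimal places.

lx·mx by age: 0, 1.4935, 0.4976, 0.6006, 0.198, 0.1026, 0.0341, 0.0228
R0 = Σ lx·mx = 2.9492 → 2.95

2.95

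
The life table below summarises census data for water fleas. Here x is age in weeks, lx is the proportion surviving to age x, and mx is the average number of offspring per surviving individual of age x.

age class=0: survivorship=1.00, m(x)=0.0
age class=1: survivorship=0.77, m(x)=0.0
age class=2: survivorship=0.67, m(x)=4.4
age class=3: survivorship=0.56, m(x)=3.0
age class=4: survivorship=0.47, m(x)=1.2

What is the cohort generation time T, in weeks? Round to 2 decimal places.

lx·mx: 0, 0, 2.948, 1.68, 0.564 → R0 = 5.192
x·lx·mx: 0, 0, 5.896, 5.04, 2.256 → Σ = 13.192
T = 13.192 / 5.192 = 2.540832… → 2.54

2.54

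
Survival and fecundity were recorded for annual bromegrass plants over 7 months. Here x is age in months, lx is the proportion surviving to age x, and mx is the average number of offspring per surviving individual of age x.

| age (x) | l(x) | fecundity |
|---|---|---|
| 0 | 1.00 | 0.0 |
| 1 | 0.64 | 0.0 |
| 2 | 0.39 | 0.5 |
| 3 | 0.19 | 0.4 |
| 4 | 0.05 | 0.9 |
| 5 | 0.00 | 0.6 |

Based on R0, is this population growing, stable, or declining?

declining

R0 = Σ lx·mx = 0 + 0 + 0.195 + 0.076 + 0.045 + 0 = 0.316
R0 < 1, so the population is declining.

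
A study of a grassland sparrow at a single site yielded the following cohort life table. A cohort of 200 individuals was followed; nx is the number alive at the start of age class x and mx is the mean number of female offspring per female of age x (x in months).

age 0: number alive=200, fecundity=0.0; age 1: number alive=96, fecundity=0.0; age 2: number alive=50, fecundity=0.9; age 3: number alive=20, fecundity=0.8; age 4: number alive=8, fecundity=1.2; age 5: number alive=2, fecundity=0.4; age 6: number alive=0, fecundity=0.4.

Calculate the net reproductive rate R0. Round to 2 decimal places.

lx = nx/n0 = nx/200: 1, 0.48, 0.25, 0.1, 0.04, 0.01, 0
lx·mx by age: 0, 0, 0.225, 0.08, 0.048, 0.004, 0
R0 = Σ lx·mx = 0.357 → 0.36

0.36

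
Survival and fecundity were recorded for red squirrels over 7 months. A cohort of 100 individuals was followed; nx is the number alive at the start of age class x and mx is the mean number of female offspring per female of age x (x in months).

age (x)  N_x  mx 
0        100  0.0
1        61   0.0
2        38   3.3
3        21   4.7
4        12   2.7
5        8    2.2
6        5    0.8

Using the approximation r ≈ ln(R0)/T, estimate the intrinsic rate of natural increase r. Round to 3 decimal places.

lx = nx/n0 = nx/100: 1, 0.61, 0.38, 0.21, 0.12, 0.08, 0.05
R0 = Σ lx·mx = 0 + 0 + 1.254 + 0.987 + 0.324 + 0.176 + 0.04 = 2.781
Σ x·lx·mx = 7.885; T = 7.885/2.781 = 2.83531…
r ≈ ln(R0)/T = ln(2.781)/2.83531… = 0.36074… → 0.361

0.361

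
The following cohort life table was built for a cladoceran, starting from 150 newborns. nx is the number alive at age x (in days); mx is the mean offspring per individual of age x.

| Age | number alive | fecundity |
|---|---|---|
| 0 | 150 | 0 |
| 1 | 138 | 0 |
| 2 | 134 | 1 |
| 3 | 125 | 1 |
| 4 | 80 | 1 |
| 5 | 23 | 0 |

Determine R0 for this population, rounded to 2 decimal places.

lx = nx/n0 = nx/150: 1, 0.92, 0.89333…, 0.83333…, 0.53333…, 0.15333…
lx·mx by age: 0, 0, 0.893333…, 0.833333…, 0.533333…, 0
R0 = Σ lx·mx = 2.26… → 2.26

2.26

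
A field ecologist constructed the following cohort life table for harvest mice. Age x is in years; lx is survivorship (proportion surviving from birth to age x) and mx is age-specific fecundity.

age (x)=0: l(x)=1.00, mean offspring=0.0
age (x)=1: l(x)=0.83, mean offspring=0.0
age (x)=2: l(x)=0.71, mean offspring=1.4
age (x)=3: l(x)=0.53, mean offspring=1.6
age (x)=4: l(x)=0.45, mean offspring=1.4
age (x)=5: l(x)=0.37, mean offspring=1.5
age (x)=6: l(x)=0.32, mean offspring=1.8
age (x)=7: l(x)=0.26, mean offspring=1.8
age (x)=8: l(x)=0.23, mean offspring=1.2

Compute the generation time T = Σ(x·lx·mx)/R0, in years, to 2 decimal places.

lx·mx: 0, 0, 0.994, 0.848, 0.63, 0.555, 0.576, 0.468, 0.276 → R0 = 4.347
x·lx·mx: 0, 0, 1.988, 2.544, 2.52, 2.775, 3.456, 3.276, 2.208 → Σ = 18.767
T = 18.767 / 4.347 = 4.31723… → 4.32

4.32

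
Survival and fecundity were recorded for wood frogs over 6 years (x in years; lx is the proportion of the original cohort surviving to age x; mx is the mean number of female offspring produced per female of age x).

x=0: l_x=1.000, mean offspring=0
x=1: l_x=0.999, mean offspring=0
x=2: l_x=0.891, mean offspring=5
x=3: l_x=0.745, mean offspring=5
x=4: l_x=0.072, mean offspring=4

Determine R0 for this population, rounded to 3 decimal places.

8.468

lx·mx by age: 0, 0, 4.455, 3.725, 0.288
R0 = Σ lx·mx = 8.468 → 8.468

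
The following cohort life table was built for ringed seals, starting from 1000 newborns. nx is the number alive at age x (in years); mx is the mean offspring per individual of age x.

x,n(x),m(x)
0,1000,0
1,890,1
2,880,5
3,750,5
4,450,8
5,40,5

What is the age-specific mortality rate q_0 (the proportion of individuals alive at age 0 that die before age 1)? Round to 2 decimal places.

lx = nx/n0 = nx/1000: 1, 0.89, 0.88, 0.75, 0.45, 0.04
q_0 = (l_0 − l_1) / l_0 = (1 − 0.89) / 1
     = 0.11 / 1 = 0.11 → 0.11

0.11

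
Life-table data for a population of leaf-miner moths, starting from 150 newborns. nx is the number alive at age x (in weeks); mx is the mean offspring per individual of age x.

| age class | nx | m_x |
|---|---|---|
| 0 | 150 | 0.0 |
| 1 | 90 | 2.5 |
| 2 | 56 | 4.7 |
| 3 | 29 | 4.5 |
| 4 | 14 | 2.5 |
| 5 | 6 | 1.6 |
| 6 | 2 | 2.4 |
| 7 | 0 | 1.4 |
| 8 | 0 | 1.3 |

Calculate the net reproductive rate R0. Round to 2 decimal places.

lx = nx/n0 = nx/150: 1, 0.6, 0.37333…, 0.19333…, 0.09333…, 0.04, 0.01333…, 0, 0
lx·mx by age: 0, 1.5, 1.754667…, 0.87…, 0.233333…, 0.064, 0.032…, 0, 0
R0 = Σ lx·mx = 4.454… → 4.45

4.45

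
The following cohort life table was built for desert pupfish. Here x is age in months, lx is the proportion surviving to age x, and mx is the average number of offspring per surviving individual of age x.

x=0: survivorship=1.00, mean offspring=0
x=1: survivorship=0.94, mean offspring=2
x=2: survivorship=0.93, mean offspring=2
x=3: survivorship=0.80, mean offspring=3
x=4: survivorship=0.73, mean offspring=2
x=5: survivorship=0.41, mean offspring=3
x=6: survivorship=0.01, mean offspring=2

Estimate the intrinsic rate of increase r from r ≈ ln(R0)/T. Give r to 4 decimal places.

0.7747

R0 = Σ lx·mx = 0 + 1.88 + 1.86 + 2.4 + 1.46 + 1.23 + 0.02 = 8.85
Σ x·lx·mx = 24.91; T = 24.91/8.85 = 2.81469…
r ≈ ln(R0)/T = ln(8.85)/2.81469… = 0.774657… → 0.7747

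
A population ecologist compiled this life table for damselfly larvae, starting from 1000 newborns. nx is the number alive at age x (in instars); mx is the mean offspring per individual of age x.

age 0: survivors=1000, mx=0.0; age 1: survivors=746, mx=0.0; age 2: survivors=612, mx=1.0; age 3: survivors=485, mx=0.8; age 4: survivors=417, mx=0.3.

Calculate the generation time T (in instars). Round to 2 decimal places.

lx = nx/n0 = nx/1000: 1, 0.746, 0.612, 0.485, 0.417
lx·mx: 0, 0, 0.612, 0.388, 0.1251 → R0 = 1.1251
x·lx·mx: 0, 0, 1.224, 1.164, 0.5004 → Σ = 2.8884
T = 2.8884 / 1.1251 = 2.567238… → 2.57

2.57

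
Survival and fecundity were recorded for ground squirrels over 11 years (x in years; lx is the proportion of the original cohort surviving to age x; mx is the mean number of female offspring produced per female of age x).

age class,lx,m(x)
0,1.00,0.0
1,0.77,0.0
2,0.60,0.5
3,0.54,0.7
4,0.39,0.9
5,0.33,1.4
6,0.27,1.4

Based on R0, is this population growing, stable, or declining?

R0 = Σ lx·mx = 0 + 0 + 0.3 + 0.378 + 0.351 + 0.462 + 0.378 = 1.869
R0 > 1, so the population is growing.

growing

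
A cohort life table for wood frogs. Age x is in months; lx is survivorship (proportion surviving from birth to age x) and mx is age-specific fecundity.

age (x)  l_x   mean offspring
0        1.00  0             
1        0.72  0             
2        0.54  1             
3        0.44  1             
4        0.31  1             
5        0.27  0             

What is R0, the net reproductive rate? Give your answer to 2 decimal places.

1.29

lx·mx by age: 0, 0, 0.54, 0.44, 0.31, 0
R0 = Σ lx·mx = 1.29 → 1.29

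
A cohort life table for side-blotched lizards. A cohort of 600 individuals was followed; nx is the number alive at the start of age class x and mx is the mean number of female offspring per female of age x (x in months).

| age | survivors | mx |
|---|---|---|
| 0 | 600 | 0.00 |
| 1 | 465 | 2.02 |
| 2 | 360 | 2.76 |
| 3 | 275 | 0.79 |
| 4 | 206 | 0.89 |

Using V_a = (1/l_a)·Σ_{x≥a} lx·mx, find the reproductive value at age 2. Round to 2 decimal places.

3.87

lx = nx/n0 = nx/600: 1, 0.775, 0.6, 0.45833…, 0.34333…
lx·mx for x ≥ 2: 1.656, 0.362083…, 0.305567… → sum = 2.32365…
V_2 = 2.32365… / l_2 = 2.32365… / 0.6 = 3.87275… → 3.87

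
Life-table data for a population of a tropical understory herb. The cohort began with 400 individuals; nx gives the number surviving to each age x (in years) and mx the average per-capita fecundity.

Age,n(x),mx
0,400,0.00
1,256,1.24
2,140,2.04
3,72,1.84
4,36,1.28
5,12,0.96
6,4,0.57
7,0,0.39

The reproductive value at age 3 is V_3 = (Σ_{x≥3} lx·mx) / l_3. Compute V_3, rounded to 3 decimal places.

lx = nx/n0 = nx/400: 1, 0.64, 0.35, 0.18, 0.09, 0.03, 0.01, 0
lx·mx for x ≥ 3: 0.3312, 0.1152, 0.0288, 0.0057, 0 → sum = 0.4809
V_3 = 0.4809 / l_3 = 0.4809 / 0.18 = 2.671667… → 2.672

2.672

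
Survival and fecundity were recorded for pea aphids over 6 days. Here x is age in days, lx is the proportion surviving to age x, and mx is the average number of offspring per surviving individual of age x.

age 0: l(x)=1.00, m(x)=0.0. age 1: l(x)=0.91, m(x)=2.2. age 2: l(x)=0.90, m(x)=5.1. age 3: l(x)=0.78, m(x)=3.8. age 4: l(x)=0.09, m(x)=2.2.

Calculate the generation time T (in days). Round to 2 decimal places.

lx·mx: 0, 2.002, 4.59, 2.964, 0.198 → R0 = 9.754
x·lx·mx: 0, 2.002, 9.18, 8.892, 0.792 → Σ = 20.866
T = 20.866 / 9.754 = 2.139225… → 2.14

2.14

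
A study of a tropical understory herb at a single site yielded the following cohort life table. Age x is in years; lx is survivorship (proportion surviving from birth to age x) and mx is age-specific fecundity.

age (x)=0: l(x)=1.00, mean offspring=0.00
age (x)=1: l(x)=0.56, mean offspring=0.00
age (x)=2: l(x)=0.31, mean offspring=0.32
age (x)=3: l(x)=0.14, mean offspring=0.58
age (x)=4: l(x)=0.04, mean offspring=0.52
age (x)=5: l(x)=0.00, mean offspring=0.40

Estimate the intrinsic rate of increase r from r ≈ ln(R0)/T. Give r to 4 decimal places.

-0.6143

R0 = Σ lx·mx = 0 + 0 + 0.0992 + 0.0812 + 0.0208 + 0 = 0.2012
Σ x·lx·mx = 0.5252; T = 0.5252/0.2012 = 2.61034…
r ≈ ln(R0)/T = ln(0.2012)/2.61034… = -0.614271… → -0.6143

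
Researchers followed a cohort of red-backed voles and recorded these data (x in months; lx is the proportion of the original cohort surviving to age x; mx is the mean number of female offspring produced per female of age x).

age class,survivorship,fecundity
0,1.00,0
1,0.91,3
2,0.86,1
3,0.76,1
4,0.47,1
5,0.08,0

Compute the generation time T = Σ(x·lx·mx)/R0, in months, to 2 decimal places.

lx·mx: 0, 2.73, 0.86, 0.76, 0.47, 0 → R0 = 4.82
x·lx·mx: 0, 2.73, 1.72, 2.28, 1.88, 0 → Σ = 8.61
T = 8.61 / 4.82 = 1.786307… → 1.79

1.79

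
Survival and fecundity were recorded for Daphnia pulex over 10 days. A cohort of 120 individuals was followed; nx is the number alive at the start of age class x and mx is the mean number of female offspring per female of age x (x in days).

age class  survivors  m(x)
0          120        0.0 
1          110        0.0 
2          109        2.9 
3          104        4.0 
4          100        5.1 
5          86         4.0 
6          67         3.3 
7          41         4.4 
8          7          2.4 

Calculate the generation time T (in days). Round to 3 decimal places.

lx = nx/n0 = nx/120: 1, 0.91667…, 0.90833…, 0.86667…, 0.83333…, 0.71667…, 0.55833…, 0.34167…, 0.05833…
lx·mx: 0, 0, 2.634167…, 3.466667…, 4.25…, 2.866667…, 1.8425…, 1.503333…, 0.14… → R0 = 16.703333…
x·lx·mx: 0, 0, 5.268333…, 10.4…, 17…, 14.333333…, 11.055…, 10.523333…, 1.12… → Σ = 69.7…
T = 69.7… / 16.703333… = 4.17282… → 4.173

4.173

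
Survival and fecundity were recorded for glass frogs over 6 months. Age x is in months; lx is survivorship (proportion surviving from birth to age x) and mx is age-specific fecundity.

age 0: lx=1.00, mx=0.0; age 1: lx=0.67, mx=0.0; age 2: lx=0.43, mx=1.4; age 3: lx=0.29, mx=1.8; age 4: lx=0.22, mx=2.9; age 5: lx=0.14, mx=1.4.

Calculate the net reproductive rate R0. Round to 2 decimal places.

lx·mx by age: 0, 0, 0.602, 0.522, 0.638, 0.196
R0 = Σ lx·mx = 1.958 → 1.96

1.96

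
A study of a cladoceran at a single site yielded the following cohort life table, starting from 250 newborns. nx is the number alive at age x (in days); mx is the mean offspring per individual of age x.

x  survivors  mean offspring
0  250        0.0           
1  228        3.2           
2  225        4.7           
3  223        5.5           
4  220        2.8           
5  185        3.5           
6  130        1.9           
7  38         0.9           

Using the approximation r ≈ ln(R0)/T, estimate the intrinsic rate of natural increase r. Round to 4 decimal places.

lx = nx/n0 = nx/250: 1, 0.912, 0.9, 0.892, 0.88, 0.74, 0.52, 0.152
R0 = Σ lx·mx = 0 + 2.9184 + 4.23 + 4.906 + 2.464 + 2.59 + 0.988 + 0.1368 = 18.2332
Σ x·lx·mx = 55.788; T = 55.788/18.2332 = 3.05969…
r ≈ ln(R0)/T = ln(18.2332)/3.05969… = 0.948868… → 0.9489

0.9489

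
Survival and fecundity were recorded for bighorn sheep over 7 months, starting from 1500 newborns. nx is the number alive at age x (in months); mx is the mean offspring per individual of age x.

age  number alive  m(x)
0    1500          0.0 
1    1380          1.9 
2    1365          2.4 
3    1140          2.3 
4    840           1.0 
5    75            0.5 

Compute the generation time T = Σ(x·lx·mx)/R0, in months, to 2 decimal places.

2.19

lx = nx/n0 = nx/1500: 1, 0.92, 0.91, 0.76, 0.56, 0.05
lx·mx: 0, 1.748, 2.184, 1.748, 0.56, 0.025 → R0 = 6.265
x·lx·mx: 0, 1.748, 4.368, 5.244, 2.24, 0.125 → Σ = 13.725
T = 13.725 / 6.265 = 2.190742… → 2.19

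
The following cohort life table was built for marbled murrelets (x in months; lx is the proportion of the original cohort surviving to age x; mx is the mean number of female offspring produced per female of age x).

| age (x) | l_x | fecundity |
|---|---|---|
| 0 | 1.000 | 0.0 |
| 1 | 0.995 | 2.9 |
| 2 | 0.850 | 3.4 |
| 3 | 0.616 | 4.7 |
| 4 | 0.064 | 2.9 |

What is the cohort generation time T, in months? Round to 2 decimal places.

2.04

lx·mx: 0, 2.8855, 2.89, 2.8952, 0.1856 → R0 = 8.8563
x·lx·mx: 0, 2.8855, 5.78, 8.6856, 0.7424 → Σ = 18.0935
T = 18.0935 / 8.8563 = 2.043009… → 2.04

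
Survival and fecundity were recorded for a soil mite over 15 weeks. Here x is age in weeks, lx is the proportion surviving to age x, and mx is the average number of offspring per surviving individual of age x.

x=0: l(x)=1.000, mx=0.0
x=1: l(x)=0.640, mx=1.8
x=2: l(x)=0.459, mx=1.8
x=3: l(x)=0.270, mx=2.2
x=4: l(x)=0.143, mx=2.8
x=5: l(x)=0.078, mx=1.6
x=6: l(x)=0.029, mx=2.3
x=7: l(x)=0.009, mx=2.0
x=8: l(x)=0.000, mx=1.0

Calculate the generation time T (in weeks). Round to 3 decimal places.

lx·mx: 0, 1.152, 0.8262, 0.594, 0.4004, 0.1248, 0.0667, 0.018, 0 → R0 = 3.1821
x·lx·mx: 0, 1.152, 1.6524, 1.782, 1.6016, 0.624, 0.4002, 0.126, 0 → Σ = 7.3382
T = 7.3382 / 3.1821 = 2.306087… → 2.306

2.306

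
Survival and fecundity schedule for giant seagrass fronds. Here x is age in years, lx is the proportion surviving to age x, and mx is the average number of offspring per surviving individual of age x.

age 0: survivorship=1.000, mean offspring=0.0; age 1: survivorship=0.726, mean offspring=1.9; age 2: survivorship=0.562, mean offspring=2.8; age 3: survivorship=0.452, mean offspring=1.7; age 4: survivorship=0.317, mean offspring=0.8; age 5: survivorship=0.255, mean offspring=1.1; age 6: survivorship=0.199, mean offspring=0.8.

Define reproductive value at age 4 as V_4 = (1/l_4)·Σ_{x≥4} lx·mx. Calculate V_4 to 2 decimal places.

lx·mx for x ≥ 4: 0.2536, 0.2805, 0.1592 → sum = 0.6933
V_4 = 0.6933 / l_4 = 0.6933 / 0.317 = 2.187066… → 2.19

2.19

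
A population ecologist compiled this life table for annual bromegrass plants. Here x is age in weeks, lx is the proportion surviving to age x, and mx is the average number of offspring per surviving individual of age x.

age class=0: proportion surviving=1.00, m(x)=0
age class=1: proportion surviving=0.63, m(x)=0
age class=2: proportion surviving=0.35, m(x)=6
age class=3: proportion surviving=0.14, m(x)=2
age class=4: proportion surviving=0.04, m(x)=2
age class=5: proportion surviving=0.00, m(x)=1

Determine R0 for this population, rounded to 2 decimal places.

lx·mx by age: 0, 0, 2.1, 0.28, 0.08, 0
R0 = Σ lx·mx = 2.46 → 2.46

2.46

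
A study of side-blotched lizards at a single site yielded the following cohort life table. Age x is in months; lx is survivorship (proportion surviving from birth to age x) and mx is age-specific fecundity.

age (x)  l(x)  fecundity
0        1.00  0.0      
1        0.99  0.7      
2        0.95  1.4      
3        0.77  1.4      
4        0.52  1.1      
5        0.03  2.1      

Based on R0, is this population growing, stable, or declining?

growing

R0 = Σ lx·mx = 0 + 0.693 + 1.33 + 1.078 + 0.572 + 0.063 = 3.736
R0 > 1, so the population is growing.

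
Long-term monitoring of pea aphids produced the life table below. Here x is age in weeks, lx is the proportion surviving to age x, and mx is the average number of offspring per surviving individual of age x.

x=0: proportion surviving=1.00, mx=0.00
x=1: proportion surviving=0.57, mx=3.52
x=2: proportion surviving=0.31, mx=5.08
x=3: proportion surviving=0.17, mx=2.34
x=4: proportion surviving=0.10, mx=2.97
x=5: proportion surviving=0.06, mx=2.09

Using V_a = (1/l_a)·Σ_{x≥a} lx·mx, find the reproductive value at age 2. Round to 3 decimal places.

lx·mx for x ≥ 2: 1.5748, 0.3978, 0.297, 0.1254 → sum = 2.395
V_2 = 2.395 / l_2 = 2.395 / 0.31 = 7.725806… → 7.726

7.726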